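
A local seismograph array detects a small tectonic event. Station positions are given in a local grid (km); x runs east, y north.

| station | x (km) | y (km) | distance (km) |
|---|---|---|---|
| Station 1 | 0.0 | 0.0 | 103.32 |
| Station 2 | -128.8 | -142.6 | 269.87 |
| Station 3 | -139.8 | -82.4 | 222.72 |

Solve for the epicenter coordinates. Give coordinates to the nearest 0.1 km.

(-15.2, 102.2)

Circle about each station: x² + y² = 103.32²; (x + 128.8)² + (y + 142.6)² = 269.87²; (x + 139.8)² + (y + 82.4)² = 222.72².
Subtracting the Station 1 equation from the Station 2 and Station 3 equations removes the quadratic terms:
-257.6 x − 285.2 y = -25230.59
-279.6 x − 164.8 y = -12595.38
Solving the 2×2 system: x ≈ -15.2, y ≈ 102.2 km.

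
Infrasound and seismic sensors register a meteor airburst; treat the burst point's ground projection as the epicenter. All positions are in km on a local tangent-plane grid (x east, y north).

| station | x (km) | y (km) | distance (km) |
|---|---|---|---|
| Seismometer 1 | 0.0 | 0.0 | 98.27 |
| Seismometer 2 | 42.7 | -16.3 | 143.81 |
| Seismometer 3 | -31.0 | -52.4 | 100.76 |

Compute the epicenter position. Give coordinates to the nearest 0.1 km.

Circle about each station: x² + y² = 98.27²; (x − 42.7)² + (y + 16.3)² = 143.81²; (x + 31.0)² + (y + 52.4)² = 100.76².
Subtracting pairs of circle equations eliminates x²+y² and gives linear equations (the radical axes):
85.4 x − 32.6 y = -8935.34
-62.0 x − 104.8 y = 3211.18
Solving the 2×2 system: x ≈ -94.9, y ≈ 25.5 km.
Check against Seismometer 1 (with the unrounded x, y): √(x²+y²) = 98.26 ≈ 98.27 km. ✓

-94.9 km east, 25.5 km north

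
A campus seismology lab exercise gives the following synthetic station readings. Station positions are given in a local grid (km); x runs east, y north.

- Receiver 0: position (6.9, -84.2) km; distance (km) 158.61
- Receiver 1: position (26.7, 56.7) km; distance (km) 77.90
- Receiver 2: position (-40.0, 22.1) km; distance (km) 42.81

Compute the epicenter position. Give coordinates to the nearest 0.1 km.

(-50.9, 63.5)

Circle about each station: (x − 6.9)² + (y + 84.2)² = 158.61²; (x − 26.7)² + (y − 56.7)² = 77.90²; (x + 40.0)² + (y − 22.1)² = 42.81².
Subtracting pairs of circle equations eliminates x²+y² and gives linear equations (the radical axes):
39.6 x + 281.8 y = 15879.25
-93.8 x + 212.6 y = 18275.60
Solving the 2×2 system: x ≈ -50.9, y ≈ 63.5 km.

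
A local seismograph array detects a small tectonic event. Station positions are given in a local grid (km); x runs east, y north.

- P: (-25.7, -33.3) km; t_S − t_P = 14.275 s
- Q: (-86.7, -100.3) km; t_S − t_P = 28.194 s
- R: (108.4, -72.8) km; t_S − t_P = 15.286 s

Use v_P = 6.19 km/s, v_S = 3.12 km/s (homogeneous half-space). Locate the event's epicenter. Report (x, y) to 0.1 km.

(54.6, 6.9)

Distance from S−P lag: d = Δt · v_P v_S / (v_P − v_S) = Δt · (6.19·3.12)/(6.19−3.12) ≈ 6.2908·Δt.
So d_P = 89.80, d_Q = 177.36, d_R = 96.16 km.
Circle about each station: (x + 25.7)² + (y + 33.3)² = 89.80²; (x + 86.7)² + (y + 100.3)² = 177.36²; (x − 108.4)² + (y + 72.8)² = 96.16².
Subtracting the P equation from the Q and R equations removes the quadratic terms:
-122.0 x − 134.0 y = -7584.93
268.2 x − 79.0 y = 14098.31
Solving the 2×2 system: x ≈ 54.6, y ≈ 6.9 km.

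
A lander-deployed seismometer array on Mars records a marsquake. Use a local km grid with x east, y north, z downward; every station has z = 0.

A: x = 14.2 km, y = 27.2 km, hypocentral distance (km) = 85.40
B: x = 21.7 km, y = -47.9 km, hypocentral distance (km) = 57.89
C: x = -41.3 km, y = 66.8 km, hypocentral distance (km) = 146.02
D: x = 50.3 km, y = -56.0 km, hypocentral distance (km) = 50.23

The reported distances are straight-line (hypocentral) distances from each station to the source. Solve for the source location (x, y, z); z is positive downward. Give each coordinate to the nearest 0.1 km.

Each station gives a sphere (x−x_i)² + (y−y_i)² + z² = d_i² (stations at z=0).
Subtracting the A sphere from B and C: z² cancels, leaving linear equations in x and y:
15.0 x − 150.2 y = 5765.73
-111.0 x + 79.2 y = -8802.23
Solving: x ≈ 55.892, y ≈ -32.805 km (keep extra digits for the depth step; rounded: 55.9, -32.8).
Then from the A sphere: z² = 85.40² − (x − 14.2)² − (y − 27.2)² with x = 55.892, y = -32.805, so z ≈ 44.208 ≈ 44.2 km.
Check against D (with the unrounded solution): distance 50.23 ≈ 50.23 km. ✓

x ≈ 55.9 km, y ≈ -32.8 km, depth ≈ 44.2 km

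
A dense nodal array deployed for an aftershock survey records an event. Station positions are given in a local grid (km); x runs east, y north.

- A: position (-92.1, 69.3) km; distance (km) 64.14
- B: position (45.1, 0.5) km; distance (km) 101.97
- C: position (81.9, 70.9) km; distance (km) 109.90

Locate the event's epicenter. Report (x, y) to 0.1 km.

Circle about each station: (x + 92.1)² + (y − 69.3)² = 64.14²; (x − 45.1)² + (y − 0.5)² = 101.97²; (x − 81.9)² + (y − 70.9)² = 109.90².
Subtracting the A equation from the B and C equations removes the quadratic terms:
274.4 x − 137.6 y = -17534.58
348.0 x + 3.2 y = -9514.55
Solving the 2×2 system: x ≈ -28.0, y ≈ 71.6 km.

x ≈ -28.0 km, y ≈ 71.6 km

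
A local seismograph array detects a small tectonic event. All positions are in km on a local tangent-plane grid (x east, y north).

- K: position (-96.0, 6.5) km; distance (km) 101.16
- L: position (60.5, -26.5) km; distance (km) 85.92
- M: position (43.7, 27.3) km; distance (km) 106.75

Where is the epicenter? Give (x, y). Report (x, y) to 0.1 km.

Circle about each station: (x + 96.0)² + (y − 6.5)² = 101.16²; (x − 60.5)² + (y + 26.5)² = 85.92²; (x − 43.7)² + (y − 27.3)² = 106.75².
Subtracting the K equation from the L and M equations removes the quadratic terms:
313.0 x − 66.0 y = -2044.65
279.4 x + 41.6 y = -7765.49
Solving the 2×2 system: x ≈ -19.0, y ≈ -59.1 km.
Check against K (with the unrounded x, y): √((x + 96.0)²+(y − 6.5)²) = 101.16 ≈ 101.16 km. ✓

-19.0 km east, -59.1 km north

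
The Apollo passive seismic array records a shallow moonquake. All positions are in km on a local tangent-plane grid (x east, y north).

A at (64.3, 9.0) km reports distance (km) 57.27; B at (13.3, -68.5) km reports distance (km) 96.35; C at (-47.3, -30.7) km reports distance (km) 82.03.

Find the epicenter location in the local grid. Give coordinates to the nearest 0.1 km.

x ≈ 10.2 km, y ≈ 27.8 km

Circle about each station: (x − 64.3)² + (y − 9.0)² = 57.27²; (x − 13.3)² + (y + 68.5)² = 96.35²; (x + 47.3)² + (y + 30.7)² = 82.03².
Subtracting pairs of circle equations eliminates x²+y² and gives linear equations (the radical axes):
-102.0 x − 155.0 y = -5349.82
-223.2 x − 79.4 y = -4484.78
Solving the 2×2 system: x ≈ 10.2, y ≈ 27.8 km.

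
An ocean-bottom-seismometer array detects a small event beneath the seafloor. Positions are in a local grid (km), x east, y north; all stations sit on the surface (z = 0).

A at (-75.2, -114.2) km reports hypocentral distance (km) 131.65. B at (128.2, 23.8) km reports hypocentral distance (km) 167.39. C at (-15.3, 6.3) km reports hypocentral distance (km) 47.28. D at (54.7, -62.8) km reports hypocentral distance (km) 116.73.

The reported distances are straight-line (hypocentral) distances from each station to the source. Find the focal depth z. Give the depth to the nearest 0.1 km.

Each station gives a sphere (x−x_i)² + (y−y_i)² + z² = d_i² (stations at z=0).
Subtracting the A sphere from B and C: z² cancels, leaving linear equations in x and y:
406.8 x + 276.0 y = -12382.69
119.8 x + 241.0 y = -3326.58
Solving: x ≈ -31.799, y ≈ 2.004 km (keep extra digits for the depth step; rounded: -31.8, 2.0).
Then from the A sphere: z² = 131.65² − (x + 75.2)² − (y + 114.2)² with x = -31.799, y = 2.004, so z ≈ 44.099 ≈ 44.1 km.

z ≈ 44.1 km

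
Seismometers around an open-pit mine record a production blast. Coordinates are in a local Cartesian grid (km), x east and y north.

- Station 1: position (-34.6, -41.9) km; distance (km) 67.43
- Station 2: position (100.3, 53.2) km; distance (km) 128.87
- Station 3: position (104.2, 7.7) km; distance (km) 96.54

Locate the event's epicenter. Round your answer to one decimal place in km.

Circle about each station: (x + 34.6)² + (y + 41.9)² = 67.43²; (x − 100.3)² + (y − 53.2)² = 128.87²; (x − 104.2)² + (y − 7.7)² = 96.54².
Subtracting the Station 1 equation from the Station 2 and Station 3 equations removes the quadratic terms:
269.8 x + 190.2 y = -2123.11
277.6 x + 99.2 y = 3190.99
Solving the 2×2 system: x ≈ 31.4, y ≈ -55.7 km.

x ≈ 31.4 km, y ≈ -55.7 km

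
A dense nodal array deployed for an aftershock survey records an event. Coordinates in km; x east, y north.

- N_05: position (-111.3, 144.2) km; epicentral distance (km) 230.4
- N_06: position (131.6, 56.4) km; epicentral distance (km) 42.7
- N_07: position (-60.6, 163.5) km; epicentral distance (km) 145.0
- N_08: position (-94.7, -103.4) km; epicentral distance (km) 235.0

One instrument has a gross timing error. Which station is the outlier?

Solve using three stations at a time. Using N_05, N_06, N_08 (subtract circle equations pairwise → linear system) gives (x, y) ≈ (93.1, 37.9).
Distances from that point to each station vs reported:
  N_05: calculated 230.4 vs reported 230.4 → residual 0.0 km
  N_06: calculated 42.7 vs reported 42.7 → residual 0.0 km
  N_07: calculated 198.5 vs reported 145.0 → residual 53.5 km
  N_08: calculated 235.0 vs reported 235.0 → residual 0.0 km
N_05, N_06, N_08 are mutually consistent (residuals ≈ 0); N_07 is off by 53.5 km.

N_07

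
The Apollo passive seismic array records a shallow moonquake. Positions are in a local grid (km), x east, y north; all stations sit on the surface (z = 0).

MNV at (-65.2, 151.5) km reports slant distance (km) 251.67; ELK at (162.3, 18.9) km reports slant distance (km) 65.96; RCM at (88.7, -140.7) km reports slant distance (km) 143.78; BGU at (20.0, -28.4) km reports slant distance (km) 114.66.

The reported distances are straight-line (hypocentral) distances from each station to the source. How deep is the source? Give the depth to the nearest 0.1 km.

depth ≈ 45.5 km

Each station gives a sphere (x−x_i)² + (y−y_i)² + z² = d_i² (stations at z=0).
Subtracting the MNV sphere from ELK and RCM: z² cancels, leaving linear equations in x and y:
455.0 x − 265.2 y = 58482.28
307.8 x − 584.4 y = 43125.99
Solving: x ≈ 123.404, y ≈ -8.799 km (keep extra digits for the depth step; rounded: 123.4, -8.8).
Then from the MNV sphere: z² = 251.67² − (x + 65.2)² − (y − 151.5)² with x = 123.404, y = -8.799, so z ≈ 45.503 ≈ 45.5 km.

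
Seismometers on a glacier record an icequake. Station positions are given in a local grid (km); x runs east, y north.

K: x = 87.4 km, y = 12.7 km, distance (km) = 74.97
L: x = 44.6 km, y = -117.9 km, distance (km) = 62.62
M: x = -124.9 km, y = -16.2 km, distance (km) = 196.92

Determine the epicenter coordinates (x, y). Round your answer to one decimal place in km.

Circle about each station: (x − 87.4)² + (y − 12.7)² = 74.97²; (x − 44.6)² + (y + 117.9)² = 62.62²; (x + 124.9)² + (y + 16.2)² = 196.92².
Subtracting the K equation from the L and M equations removes the quadratic terms:
-85.6 x − 261.2 y = 9788.76
-424.6 x − 57.8 y = -25094.59
Solving the 2×2 system: x ≈ 67.2, y ≈ -59.5 km.

x ≈ 67.2 km, y ≈ -59.5 km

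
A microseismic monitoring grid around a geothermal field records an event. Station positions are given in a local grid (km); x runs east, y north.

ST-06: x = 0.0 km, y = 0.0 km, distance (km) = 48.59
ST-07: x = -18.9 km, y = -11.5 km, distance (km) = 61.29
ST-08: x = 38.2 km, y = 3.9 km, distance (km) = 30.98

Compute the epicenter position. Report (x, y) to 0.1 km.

Circle about each station: x² + y² = 48.59²; (x + 18.9)² + (y + 11.5)² = 61.29²; (x − 38.2)² + (y − 3.9)² = 30.98².
Subtracting pairs of circle equations eliminates x²+y² and gives linear equations (the radical axes):
-37.8 x − 23.0 y = -906.02
76.4 x + 7.8 y = 2875.68
Solving the 2×2 system: x ≈ 40.4, y ≈ -27.0 km.

(40.4, -27.0)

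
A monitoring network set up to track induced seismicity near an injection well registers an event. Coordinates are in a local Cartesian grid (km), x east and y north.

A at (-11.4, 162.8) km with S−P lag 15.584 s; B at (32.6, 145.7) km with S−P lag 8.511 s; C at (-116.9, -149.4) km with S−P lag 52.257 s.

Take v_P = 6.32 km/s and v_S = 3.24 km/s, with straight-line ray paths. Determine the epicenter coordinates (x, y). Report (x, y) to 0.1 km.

Distance from S−P lag: d = Δt · v_P v_S / (v_P − v_S) = Δt · (6.32·3.24)/(6.32−3.24) ≈ 6.6483·Δt.
So d_A = 103.61, d_B = 56.58, d_C = 347.42 km.
Circle about each station: (x + 11.4)² + (y − 162.8)² = 103.61²; (x − 32.6)² + (y − 145.7)² = 56.58²; (x + 116.9)² + (y + 149.4)² = 347.42².
Subtracting the A equation from the B and C equations removes the quadratic terms:
88.0 x − 34.2 y = 3191.19
-211.0 x − 624.4 y = -100613.45
Solving the 2×2 system: x ≈ 87.4, y ≈ 131.6 km.
Check against A (with the unrounded x, y): √((x + 11.4)²+(y − 162.8)²) = 103.62 ≈ 103.61 km. ✓

87.4 km east, 131.6 km north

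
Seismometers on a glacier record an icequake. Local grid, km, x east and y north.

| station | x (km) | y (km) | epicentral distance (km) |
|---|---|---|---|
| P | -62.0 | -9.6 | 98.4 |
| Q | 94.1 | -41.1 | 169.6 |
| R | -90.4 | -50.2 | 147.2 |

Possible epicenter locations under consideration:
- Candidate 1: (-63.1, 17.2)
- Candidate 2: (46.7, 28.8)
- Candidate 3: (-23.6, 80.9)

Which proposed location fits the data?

Candidate 3

For each candidate, compare |candidate − station| to the reported distance:
Candidate 1: residuals P 71.6, Q 1.9, R 74.5 → max 74.5 km
Candidate 2: residuals P 16.9, Q 85.1, R 11.0 → max 85.1 km
Candidate 3: residuals P 0.1, Q 0.1, R 0.1 → max 0.1 km
Only Candidate 3 has all residuals ≈ 0.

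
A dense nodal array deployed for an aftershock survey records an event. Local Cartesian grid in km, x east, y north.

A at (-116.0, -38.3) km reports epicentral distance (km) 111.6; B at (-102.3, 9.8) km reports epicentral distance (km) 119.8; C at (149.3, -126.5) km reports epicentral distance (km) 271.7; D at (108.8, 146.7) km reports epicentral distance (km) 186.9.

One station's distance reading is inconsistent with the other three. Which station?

B

Solve using three stations at a time. Using A, C, D (subtract circle equations pairwise → linear system) gives (x, y) ≈ (-53.6, 54.2).
Distances from that point to each station vs reported:
  A: calculated 111.6 vs reported 111.6 → residual 0.0 km
  B: calculated 65.9 vs reported 119.8 → residual 53.9 km
  C: calculated 271.7 vs reported 271.7 → residual 0.0 km
  D: calculated 186.9 vs reported 186.9 → residual 0.0 km
A, C, D are mutually consistent (residuals ≈ 0); B is off by 53.9 km.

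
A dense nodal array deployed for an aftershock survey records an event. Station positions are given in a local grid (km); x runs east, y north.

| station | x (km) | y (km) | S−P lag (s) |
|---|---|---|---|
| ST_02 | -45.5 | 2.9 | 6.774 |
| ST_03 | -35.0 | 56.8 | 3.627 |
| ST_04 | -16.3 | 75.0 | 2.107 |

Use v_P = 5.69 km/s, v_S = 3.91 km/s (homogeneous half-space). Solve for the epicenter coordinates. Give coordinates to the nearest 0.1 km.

Distance from S−P lag: d = Δt · v_P v_S / (v_P − v_S) = Δt · (5.69·3.91)/(5.69−3.91) ≈ 12.4988·Δt.
So d_ST_02 = 84.67, d_ST_03 = 45.33, d_ST_04 = 26.34 km.
Circle about each station: (x + 45.5)² + (y − 2.9)² = 84.67²; (x + 35.0)² + (y − 56.8)² = 45.33²; (x + 16.3)² + (y − 75.0)² = 26.34².
Subtracting pairs of circle equations eliminates x²+y² and gives linear equations (the radical axes):
21.0 x + 107.8 y = 7486.78
58.4 x + 144.2 y = 10287.24
Solving the 2×2 system: x ≈ 9.0, y ≈ 67.7 km.
Check against ST_02 (with the unrounded x, y): √((x + 45.5)²+(y − 2.9)²) = 84.66 ≈ 84.67 km. ✓

(9.0, 67.7)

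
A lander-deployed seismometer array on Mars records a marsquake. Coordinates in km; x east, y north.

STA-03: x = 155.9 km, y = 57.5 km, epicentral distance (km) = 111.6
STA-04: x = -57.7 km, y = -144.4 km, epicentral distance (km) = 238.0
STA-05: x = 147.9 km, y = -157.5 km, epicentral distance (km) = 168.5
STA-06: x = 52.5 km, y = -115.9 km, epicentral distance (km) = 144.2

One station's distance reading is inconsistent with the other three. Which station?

STA-03

Solve using three stations at a time. Using STA-04, STA-05, STA-06 (subtract circle equations pairwise → linear system) gives (x, y) ≈ (124.0, 9.2).
Distances from that point to each station vs reported:
  STA-03: calculated 57.8 vs reported 111.6 → residual 53.8 km
  STA-04: calculated 238.0 vs reported 238.0 → residual 0.0 km
  STA-05: calculated 168.4 vs reported 168.5 → residual 0.1 km
  STA-06: calculated 144.1 vs reported 144.2 → residual 0.1 km
STA-04, STA-05, STA-06 are mutually consistent (residuals ≈ 0); STA-03 is off by 53.8 km.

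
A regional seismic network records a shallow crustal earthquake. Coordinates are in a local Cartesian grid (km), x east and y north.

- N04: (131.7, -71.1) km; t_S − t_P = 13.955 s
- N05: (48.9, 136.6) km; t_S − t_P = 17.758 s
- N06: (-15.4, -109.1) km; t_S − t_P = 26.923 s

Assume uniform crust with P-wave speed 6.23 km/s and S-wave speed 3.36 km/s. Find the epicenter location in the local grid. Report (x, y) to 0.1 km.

(122.9, 30.3)

Distance from S−P lag: d = Δt · v_P v_S / (v_P − v_S) = Δt · (6.23·3.36)/(6.23−3.36) ≈ 7.2937·Δt.
So d_N04 = 101.78, d_N05 = 129.52, d_N06 = 196.37 km.
Circle about each station: (x − 131.7)² + (y + 71.1)² = 101.78²; (x − 48.9)² + (y − 136.6)² = 129.52²; (x + 15.4)² + (y + 109.1)² = 196.37².
Subtracting pairs of circle equations eliminates x²+y² and gives linear equations (the radical axes):
-165.6 x + 415.4 y = -7765.59
-294.2 x − 76.0 y = -38462.14
Solving the 2×2 system: x ≈ 122.9, y ≈ 30.3 km.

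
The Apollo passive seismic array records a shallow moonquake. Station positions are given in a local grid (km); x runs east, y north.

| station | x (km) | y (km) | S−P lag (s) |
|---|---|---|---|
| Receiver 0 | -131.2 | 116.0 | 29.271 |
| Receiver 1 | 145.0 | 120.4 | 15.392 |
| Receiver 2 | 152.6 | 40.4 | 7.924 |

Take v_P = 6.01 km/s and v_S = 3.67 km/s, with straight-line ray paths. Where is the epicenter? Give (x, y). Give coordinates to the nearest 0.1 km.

Distance from S−P lag: d = Δt · v_P v_S / (v_P − v_S) = Δt · (6.01·3.67)/(6.01−3.67) ≈ 9.4259·Δt.
So d_Receiver 0 = 275.91, d_Receiver 1 = 145.08, d_Receiver 2 = 74.69 km.
Circle about each station: (x + 131.2)² + (y − 116.0)² = 275.91²; (x − 145.0)² + (y − 120.4)² = 145.08²; (x − 152.6)² + (y − 40.4)² = 74.69².
Subtracting pairs of circle equations eliminates x²+y² and gives linear equations (the radical axes):
552.4 x + 8.8 y = 59929.84
567.6 x − 151.2 y = 64797.21
Solving the 2×2 system: x ≈ 108.8, y ≈ -20.1 km.

(108.8, -20.1)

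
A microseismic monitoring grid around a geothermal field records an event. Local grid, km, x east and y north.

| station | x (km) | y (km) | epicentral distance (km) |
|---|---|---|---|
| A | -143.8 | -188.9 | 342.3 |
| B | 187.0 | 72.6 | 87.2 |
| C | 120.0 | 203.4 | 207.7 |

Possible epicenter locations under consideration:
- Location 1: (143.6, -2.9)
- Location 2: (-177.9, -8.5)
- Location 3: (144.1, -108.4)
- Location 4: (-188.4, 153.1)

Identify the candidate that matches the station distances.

Location 1

For each candidate, compare |candidate − station| to the reported distance:
Location 1: residuals A 0.0, B 0.1, C 0.1 → max 0.1 km
Location 2: residuals A 158.7, B 286.6, C 157.9 → max 286.6 km
Location 3: residuals A 43.4, B 98.8, C 105.0 → max 105.0 km
Location 4: residuals A 2.6, B 296.7, C 104.8 → max 296.7 km
Only Location 1 has all residuals ≈ 0.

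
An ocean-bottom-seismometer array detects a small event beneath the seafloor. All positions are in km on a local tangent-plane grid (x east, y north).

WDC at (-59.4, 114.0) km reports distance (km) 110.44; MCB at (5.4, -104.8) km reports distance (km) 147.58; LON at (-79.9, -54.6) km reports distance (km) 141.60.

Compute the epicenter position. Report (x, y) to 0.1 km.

x ≈ 24.0 km, y ≈ 41.6 km

Circle about each station: (x + 59.4)² + (y − 114.0)² = 110.44²; (x − 5.4)² + (y + 104.8)² = 147.58²; (x + 79.9)² + (y + 54.6)² = 141.60².
Subtracting the WDC equation from the MCB and LON equations removes the quadratic terms:
129.6 x − 437.6 y = -15095.02
-41.0 x − 337.2 y = -15012.76
Solving the 2×2 system: x ≈ 24.0, y ≈ 41.6 km.
Check against WDC (with the unrounded x, y): √((x + 59.4)²+(y − 114.0)²) = 110.44 ≈ 110.44 km. ✓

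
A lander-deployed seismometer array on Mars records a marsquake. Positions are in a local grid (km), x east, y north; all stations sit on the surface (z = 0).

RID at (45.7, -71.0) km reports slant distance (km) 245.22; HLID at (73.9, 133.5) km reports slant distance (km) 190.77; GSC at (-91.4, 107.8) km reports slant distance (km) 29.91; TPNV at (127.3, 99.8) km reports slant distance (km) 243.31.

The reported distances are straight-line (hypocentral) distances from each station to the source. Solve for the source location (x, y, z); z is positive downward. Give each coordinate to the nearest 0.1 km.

(-115.0, 113.4, 17.5)

Each station gives a sphere (x−x_i)² + (y−y_i)² + z² = d_i² (stations at z=0).
Subtracting the RID sphere from HLID and GSC: z² cancels, leaving linear equations in x and y:
56.4 x + 409.0 y = 39893.63
-274.2 x + 357.6 y = 72083.55
Solving: x ≈ -114.999, y ≈ 113.397 km (keep extra digits for the depth step; rounded: -115.0, 113.4).
Then from the RID sphere: z² = 245.22² − (x − 45.7)² − (y + 71.0)² with x = -114.999, y = 113.397, so z ≈ 17.505 ≈ 17.5 km.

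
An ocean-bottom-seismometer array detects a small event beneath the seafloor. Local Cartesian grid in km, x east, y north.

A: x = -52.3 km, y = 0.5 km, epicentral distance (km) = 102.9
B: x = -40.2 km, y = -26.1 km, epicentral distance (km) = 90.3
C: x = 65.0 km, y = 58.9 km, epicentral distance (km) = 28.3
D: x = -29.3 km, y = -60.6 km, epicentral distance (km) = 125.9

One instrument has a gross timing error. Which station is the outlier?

Solve using three stations at a time. Using A, C, D (subtract circle equations pairwise → linear system) gives (x, y) ≈ (41.0, 43.8).
Distances from that point to each station vs reported:
  A: calculated 102.9 vs reported 102.9 → residual 0.0 km
  B: calculated 107.2 vs reported 90.3 → residual 16.9 km
  C: calculated 28.3 vs reported 28.3 → residual 0.0 km
  D: calculated 125.9 vs reported 125.9 → residual 0.0 km
A, C, D are mutually consistent (residuals ≈ 0); B is off by 16.9 km.

B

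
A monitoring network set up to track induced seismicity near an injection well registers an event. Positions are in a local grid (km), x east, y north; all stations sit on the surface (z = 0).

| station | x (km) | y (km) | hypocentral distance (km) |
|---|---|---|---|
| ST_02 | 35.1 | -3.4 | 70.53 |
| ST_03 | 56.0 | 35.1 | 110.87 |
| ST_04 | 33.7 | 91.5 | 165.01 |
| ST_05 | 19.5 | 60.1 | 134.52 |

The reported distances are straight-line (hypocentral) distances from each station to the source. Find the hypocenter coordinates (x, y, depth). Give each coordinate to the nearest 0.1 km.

(34.5, -73.2, 10.1)

Each station gives a sphere (x−x_i)² + (y−y_i)² + z² = d_i² (stations at z=0).
Subtracting the ST_02 sphere from ST_03 and ST_04: z² cancels, leaving linear equations in x and y:
41.8 x + 77.0 y = -4193.24
-2.8 x + 189.8 y = -13989.45
Solving: x ≈ 34.520, y ≈ -73.197 km (keep extra digits for the depth step; rounded: 34.5, -73.2).
Then from the ST_02 sphere: z² = 70.53² − (x − 35.1)² − (y + 3.4)² with x = 34.520, y = -73.197, so z ≈ 10.125 ≈ 10.1 km.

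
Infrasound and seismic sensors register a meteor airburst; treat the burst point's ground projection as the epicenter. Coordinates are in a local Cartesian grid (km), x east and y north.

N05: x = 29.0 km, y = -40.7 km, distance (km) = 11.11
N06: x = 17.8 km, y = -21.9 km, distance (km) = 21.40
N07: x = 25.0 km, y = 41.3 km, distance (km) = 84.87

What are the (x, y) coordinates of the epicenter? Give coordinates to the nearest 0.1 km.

Circle about each station: (x − 29.0)² + (y + 40.7)² = 11.11²; (x − 17.8)² + (y + 21.9)² = 21.40²; (x − 25.0)² + (y − 41.3)² = 84.87².
Subtracting the N05 equation from the N06 and N07 equations removes the quadratic terms:
-22.4 x + 37.6 y = -2035.57
-8.0 x + 164.0 y = -7246.28
Solving the 2×2 system: x ≈ 18.2, y ≈ -43.3 km.
Check against N05 (with the unrounded x, y): √((x − 29.0)²+(y + 40.7)²) = 11.11 ≈ 11.11 km. ✓

x ≈ 18.2 km, y ≈ -43.3 km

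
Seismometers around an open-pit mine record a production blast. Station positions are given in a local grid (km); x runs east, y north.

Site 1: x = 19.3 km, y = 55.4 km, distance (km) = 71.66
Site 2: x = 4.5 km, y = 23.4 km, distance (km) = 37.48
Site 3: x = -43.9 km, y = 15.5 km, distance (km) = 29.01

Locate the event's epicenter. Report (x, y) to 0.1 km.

(-21.8, -3.3)

Circle about each station: (x − 19.3)² + (y − 55.4)² = 71.66²; (x − 4.5)² + (y − 23.4)² = 37.48²; (x + 43.9)² + (y − 15.5)² = 29.01².
Subtracting the Site 1 equation from the Site 2 and Site 3 equations removes the quadratic terms:
-29.6 x − 64.0 y = 856.57
-126.4 x − 79.8 y = 3019.39
Solving the 2×2 system: x ≈ -21.8, y ≈ -3.3 km.
Check against Site 1 (with the unrounded x, y): √((x − 19.3)²+(y − 55.4)²) = 71.66 ≈ 71.66 km. ✓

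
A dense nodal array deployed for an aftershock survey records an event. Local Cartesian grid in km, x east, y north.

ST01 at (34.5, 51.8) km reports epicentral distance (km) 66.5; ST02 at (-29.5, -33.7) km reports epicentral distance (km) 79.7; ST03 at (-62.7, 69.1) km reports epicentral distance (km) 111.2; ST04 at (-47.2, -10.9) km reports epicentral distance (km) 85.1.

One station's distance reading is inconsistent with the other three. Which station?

ST01

Solve using three stations at a time. Using ST02, ST03, ST04 (subtract circle equations pairwise → linear system) gives (x, y) ≈ (33.9, 14.3).
Distances from that point to each station vs reported:
  ST01: calculated 37.5 vs reported 66.5 → residual 29.0 km
  ST02: calculated 79.5 vs reported 79.7 → residual 0.2 km
  ST03: calculated 111.1 vs reported 111.2 → residual 0.1 km
  ST04: calculated 85.0 vs reported 85.1 → residual 0.1 km
ST02, ST03, ST04 are mutually consistent (residuals ≈ 0); ST01 is off by 29.0 km.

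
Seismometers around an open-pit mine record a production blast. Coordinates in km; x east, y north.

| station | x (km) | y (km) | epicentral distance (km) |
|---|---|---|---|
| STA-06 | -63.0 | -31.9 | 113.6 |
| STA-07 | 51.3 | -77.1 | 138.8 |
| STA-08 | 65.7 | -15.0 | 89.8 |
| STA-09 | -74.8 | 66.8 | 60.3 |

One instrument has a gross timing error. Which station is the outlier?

Solve using three stations at a time. Using STA-06, STA-07, STA-08 (subtract circle equations pairwise → linear system) gives (x, y) ≈ (9.8, 55.4).
Distances from that point to each station vs reported:
  STA-06: calculated 113.7 vs reported 113.6 → residual 0.1 km
  STA-07: calculated 138.9 vs reported 138.8 → residual 0.1 km
  STA-08: calculated 89.9 vs reported 89.8 → residual 0.1 km
  STA-09: calculated 85.4 vs reported 60.3 → residual 25.1 km
STA-06, STA-07, STA-08 are mutually consistent (residuals ≈ 0); STA-09 is off by 25.1 km.

STA-09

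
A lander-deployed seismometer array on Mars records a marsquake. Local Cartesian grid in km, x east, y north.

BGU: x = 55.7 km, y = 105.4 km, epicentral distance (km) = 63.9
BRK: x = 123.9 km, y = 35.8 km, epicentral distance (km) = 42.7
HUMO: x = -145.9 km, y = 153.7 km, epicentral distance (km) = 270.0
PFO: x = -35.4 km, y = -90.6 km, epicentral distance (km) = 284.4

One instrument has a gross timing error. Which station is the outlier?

Solve using three stations at a time. Using BGU, BRK, HUMO (subtract circle equations pairwise → linear system) gives (x, y) ≈ (113.0, 77.1).
Distances from that point to each station vs reported:
  BGU: calculated 63.9 vs reported 63.9 → residual 0.0 km
  BRK: calculated 42.7 vs reported 42.7 → residual 0.0 km
  HUMO: calculated 270.0 vs reported 270.0 → residual 0.0 km
  PFO: calculated 223.9 vs reported 284.4 → residual 60.5 km
BGU, BRK, HUMO are mutually consistent (residuals ≈ 0); PFO is off by 60.5 km.

PFO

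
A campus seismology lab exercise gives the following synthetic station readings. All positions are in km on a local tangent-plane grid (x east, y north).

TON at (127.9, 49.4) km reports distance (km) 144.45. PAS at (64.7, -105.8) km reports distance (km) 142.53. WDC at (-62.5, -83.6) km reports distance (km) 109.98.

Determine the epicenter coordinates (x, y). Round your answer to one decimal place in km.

Circle about each station: (x − 127.9)² + (y − 49.4)² = 144.45²; (x − 64.7)² + (y + 105.8)² = 142.53²; (x + 62.5)² + (y + 83.6)² = 109.98².
Subtracting pairs of circle equations eliminates x²+y² and gives linear equations (the radical axes):
-126.4 x − 310.4 y = -2868.04
-380.8 x − 266.0 y = 866.64
Solving the 2×2 system: x ≈ -12.2, y ≈ 14.2 km.

x ≈ -12.2 km, y ≈ 14.2 km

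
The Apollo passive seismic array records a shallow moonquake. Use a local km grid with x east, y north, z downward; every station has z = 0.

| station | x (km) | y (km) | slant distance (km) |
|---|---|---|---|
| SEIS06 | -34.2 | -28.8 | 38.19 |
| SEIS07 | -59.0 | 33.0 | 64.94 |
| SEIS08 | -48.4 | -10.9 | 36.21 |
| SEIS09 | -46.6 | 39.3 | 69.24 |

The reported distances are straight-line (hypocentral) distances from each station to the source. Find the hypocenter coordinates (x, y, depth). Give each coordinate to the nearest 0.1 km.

(-47.3, -20.5, 34.9)

Each station gives a sphere (x−x_i)² + (y−y_i)² + z² = d_i² (stations at z=0).
Subtracting the SEIS06 sphere from SEIS07 and SEIS08: z² cancels, leaving linear equations in x and y:
-49.6 x + 123.6 y = -187.81
-28.4 x + 35.8 y = 609.60
Solving: x ≈ -47.315, y ≈ -20.507 km (keep extra digits for the depth step; rounded: -47.3, -20.5).
Then from the SEIS06 sphere: z² = 38.19² − (x + 34.2)² − (y + 28.8)² with x = -47.315, y = -20.507, so z ≈ 34.896 ≈ 34.9 km.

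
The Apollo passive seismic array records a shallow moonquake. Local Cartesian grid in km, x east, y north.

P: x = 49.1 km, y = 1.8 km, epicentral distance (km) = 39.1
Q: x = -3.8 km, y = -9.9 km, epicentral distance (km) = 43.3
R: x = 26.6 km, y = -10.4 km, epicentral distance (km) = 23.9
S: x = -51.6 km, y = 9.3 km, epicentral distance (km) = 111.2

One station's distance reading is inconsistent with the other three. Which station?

Solve using three stations at a time. Using P, Q, R (subtract circle equations pairwise → linear system) gives (x, y) ≈ (32.5, -33.6).
Distances from that point to each station vs reported:
  P: calculated 39.1 vs reported 39.1 → residual 0.0 km
  Q: calculated 43.3 vs reported 43.3 → residual 0.0 km
  R: calculated 23.9 vs reported 23.9 → residual 0.0 km
  S: calculated 94.4 vs reported 111.2 → residual 16.8 km
P, Q, R are mutually consistent (residuals ≈ 0); S is off by 16.8 km.

S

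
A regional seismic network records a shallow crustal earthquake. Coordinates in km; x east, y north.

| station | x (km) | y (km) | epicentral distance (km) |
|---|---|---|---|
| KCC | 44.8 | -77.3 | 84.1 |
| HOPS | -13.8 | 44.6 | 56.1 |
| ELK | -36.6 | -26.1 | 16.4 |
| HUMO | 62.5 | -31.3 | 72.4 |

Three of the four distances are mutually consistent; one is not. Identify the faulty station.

ELK

Solve using three stations at a time. Using KCC, HOPS, HUMO (subtract circle equations pairwise → linear system) gives (x, y) ≈ (-7.0, -11.1).
Distances from that point to each station vs reported:
  KCC: calculated 84.1 vs reported 84.1 → residual 0.0 km
  HOPS: calculated 56.1 vs reported 56.1 → residual 0.0 km
  ELK: calculated 33.2 vs reported 16.4 → residual 16.8 km
  HUMO: calculated 72.4 vs reported 72.4 → residual 0.0 km
KCC, HOPS, HUMO are mutually consistent (residuals ≈ 0); ELK is off by 16.8 km.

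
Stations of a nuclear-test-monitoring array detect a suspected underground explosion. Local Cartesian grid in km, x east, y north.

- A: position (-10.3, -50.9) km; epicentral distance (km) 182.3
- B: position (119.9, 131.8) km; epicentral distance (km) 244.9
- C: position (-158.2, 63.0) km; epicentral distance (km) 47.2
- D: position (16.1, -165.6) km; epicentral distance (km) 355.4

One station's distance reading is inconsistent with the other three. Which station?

Solve using three stations at a time. Using A, B, C (subtract circle equations pairwise → linear system) gives (x, y) ≈ (-121.9, 93.2).
Distances from that point to each station vs reported:
  A: calculated 182.3 vs reported 182.3 → residual 0.0 km
  B: calculated 244.9 vs reported 244.9 → residual 0.0 km
  C: calculated 47.2 vs reported 47.2 → residual 0.0 km
  D: calculated 293.3 vs reported 355.4 → residual 62.1 km
A, B, C are mutually consistent (residuals ≈ 0); D is off by 62.1 km.

D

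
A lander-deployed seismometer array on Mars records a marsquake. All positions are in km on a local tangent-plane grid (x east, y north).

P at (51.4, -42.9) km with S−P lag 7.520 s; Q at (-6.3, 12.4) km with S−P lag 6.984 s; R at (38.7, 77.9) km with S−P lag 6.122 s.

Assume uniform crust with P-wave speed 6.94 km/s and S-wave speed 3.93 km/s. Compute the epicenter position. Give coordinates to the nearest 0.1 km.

Distance from S−P lag: d = Δt · v_P v_S / (v_P − v_S) = Δt · (6.94·3.93)/(6.94−3.93) ≈ 9.0612·Δt.
So d_P = 68.14, d_Q = 63.28, d_R = 55.47 km.
Circle about each station: (x − 51.4)² + (y + 42.9)² = 68.14²; (x + 6.3)² + (y − 12.4)² = 63.28²; (x − 38.7)² + (y − 77.9)² = 55.47².
Subtracting the P equation from the Q and R equations removes the quadratic terms:
-115.4 x + 110.6 y = -3650.22
-25.4 x + 241.6 y = 4649.87
Solving the 2×2 system: x ≈ 55.7, y ≈ 25.1 km.

(55.7, 25.1)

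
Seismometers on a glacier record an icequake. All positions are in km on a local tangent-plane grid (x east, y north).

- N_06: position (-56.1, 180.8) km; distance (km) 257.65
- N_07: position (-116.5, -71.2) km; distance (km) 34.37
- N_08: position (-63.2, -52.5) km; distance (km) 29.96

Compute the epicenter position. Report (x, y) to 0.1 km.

Circle about each station: (x + 56.1)² + (y − 180.8)² = 257.65²; (x + 116.5)² + (y + 71.2)² = 34.37²; (x + 63.2)² + (y + 52.5)² = 29.96².
Subtracting the N_06 equation from the N_07 and N_08 equations removes the quadratic terms:
-120.8 x − 504.0 y = 48008.07
-14.2 x − 466.6 y = 36400.56
Solving the 2×2 system: x ≈ -82.4, y ≈ -75.5 km.

x ≈ -82.4 km, y ≈ -75.5 km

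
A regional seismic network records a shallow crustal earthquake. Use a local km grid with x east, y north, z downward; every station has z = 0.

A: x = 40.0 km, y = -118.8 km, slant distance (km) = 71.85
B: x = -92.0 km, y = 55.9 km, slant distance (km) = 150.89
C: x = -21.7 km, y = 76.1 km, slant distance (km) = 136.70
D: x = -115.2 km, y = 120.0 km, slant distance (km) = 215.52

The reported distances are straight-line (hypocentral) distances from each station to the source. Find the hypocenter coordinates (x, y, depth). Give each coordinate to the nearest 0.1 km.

Each station gives a sphere (x−x_i)² + (y−y_i)² + z² = d_i² (stations at z=0).
Subtracting the A sphere from B and C: z² cancels, leaving linear equations in x and y:
-264.0 x + 349.4 y = -21730.00
-123.4 x + 389.8 y = -22975.81
Solving: x ≈ 7.403, y ≈ -56.599 km (keep extra digits for the depth step; rounded: 7.4, -56.6).
Then from the A sphere: z² = 71.85² − (x − 40.0)² − (y + 118.8)² with x = 7.403, y = -56.599, so z ≈ 15.195 ≈ 15.2 km.
Check against D (with the unrounded solution): distance 215.52 ≈ 215.52 km. ✓

x ≈ 7.4 km, y ≈ -56.6 km, depth ≈ 15.2 km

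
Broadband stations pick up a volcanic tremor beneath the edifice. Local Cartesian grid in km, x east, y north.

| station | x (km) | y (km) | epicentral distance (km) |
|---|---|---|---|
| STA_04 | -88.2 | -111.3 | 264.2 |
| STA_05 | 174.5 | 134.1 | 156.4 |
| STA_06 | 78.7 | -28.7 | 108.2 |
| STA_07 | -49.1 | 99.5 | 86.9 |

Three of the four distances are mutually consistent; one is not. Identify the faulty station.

STA_04

Solve using three stations at a time. Using STA_05, STA_06, STA_07 (subtract circle equations pairwise → linear system) gives (x, y) ≈ (32.3, 69.0).
Distances from that point to each station vs reported:
  STA_04: calculated 216.9 vs reported 264.2 → residual 47.3 km
  STA_05: calculated 156.4 vs reported 156.4 → residual 0.0 km
  STA_06: calculated 108.2 vs reported 108.2 → residual 0.0 km
  STA_07: calculated 86.9 vs reported 86.9 → residual 0.0 km
STA_05, STA_06, STA_07 are mutually consistent (residuals ≈ 0); STA_04 is off by 47.3 km.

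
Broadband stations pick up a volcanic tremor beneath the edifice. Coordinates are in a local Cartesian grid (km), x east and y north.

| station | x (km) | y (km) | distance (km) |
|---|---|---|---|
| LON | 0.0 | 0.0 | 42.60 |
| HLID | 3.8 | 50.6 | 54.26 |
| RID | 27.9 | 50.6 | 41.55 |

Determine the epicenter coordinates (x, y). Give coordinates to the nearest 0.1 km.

x ≈ 41.1 km, y ≈ 11.2 km

Circle about each station: x² + y² = 42.60²; (x − 3.8)² + (y − 50.6)² = 54.26²; (x − 27.9)² + (y − 50.6)² = 41.55².
Subtracting pairs of circle equations eliminates x²+y² and gives linear equations (the radical axes):
7.6 x + 101.2 y = 1445.41
55.8 x + 101.2 y = 3427.13
Solving the 2×2 system: x ≈ 41.1, y ≈ 11.2 km.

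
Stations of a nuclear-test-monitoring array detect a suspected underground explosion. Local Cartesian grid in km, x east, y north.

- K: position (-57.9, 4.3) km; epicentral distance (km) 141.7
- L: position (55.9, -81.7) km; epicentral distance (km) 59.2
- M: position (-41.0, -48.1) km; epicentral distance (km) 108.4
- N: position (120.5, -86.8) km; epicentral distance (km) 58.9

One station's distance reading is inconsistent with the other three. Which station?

L

Solve using three stations at a time. Using K, M, N (subtract circle equations pairwise → linear system) gives (x, y) ≈ (66.2, -64.1).
Distances from that point to each station vs reported:
  K: calculated 141.7 vs reported 141.7 → residual 0.0 km
  L: calculated 20.4 vs reported 59.2 → residual 38.8 km
  M: calculated 108.4 vs reported 108.4 → residual 0.0 km
  N: calculated 58.9 vs reported 58.9 → residual 0.0 km
K, M, N are mutually consistent (residuals ≈ 0); L is off by 38.8 km.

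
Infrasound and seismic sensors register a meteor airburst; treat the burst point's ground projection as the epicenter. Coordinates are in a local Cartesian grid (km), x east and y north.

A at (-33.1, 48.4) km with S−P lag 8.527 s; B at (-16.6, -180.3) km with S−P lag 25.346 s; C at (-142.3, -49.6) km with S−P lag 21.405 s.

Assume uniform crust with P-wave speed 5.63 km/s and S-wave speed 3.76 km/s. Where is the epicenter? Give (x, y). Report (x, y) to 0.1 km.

Distance from S−P lag: d = Δt · v_P v_S / (v_P − v_S) = Δt · (5.63·3.76)/(5.63−3.76) ≈ 11.3202·Δt.
So d_A = 96.53, d_B = 286.92, d_C = 242.31 km.
Circle about each station: (x + 33.1)² + (y − 48.4)² = 96.53²; (x + 16.6)² + (y + 180.3)² = 286.92²; (x + 142.3)² + (y + 49.6)² = 242.31².
Subtracting the A equation from the B and C equations removes the quadratic terms:
33.0 x − 457.4 y = -43659.57
-218.4 x − 196.0 y = -30124.82
Solving the 2×2 system: x ≈ 49.1, y ≈ 99.0 km.

(49.1, 99.0)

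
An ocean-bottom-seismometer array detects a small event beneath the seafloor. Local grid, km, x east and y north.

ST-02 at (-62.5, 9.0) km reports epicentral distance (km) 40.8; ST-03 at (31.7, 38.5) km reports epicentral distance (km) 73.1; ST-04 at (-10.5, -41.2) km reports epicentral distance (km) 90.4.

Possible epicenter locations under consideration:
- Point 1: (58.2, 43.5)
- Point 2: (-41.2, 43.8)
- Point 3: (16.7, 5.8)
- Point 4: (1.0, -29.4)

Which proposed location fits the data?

Point 2

For each candidate, compare |candidate − station| to the reported distance:
Point 1: residuals ST-02 84.7, ST-03 46.1, ST-04 18.7 → max 84.7 km
Point 2: residuals ST-02 0.0, ST-03 0.0, ST-04 0.0 → max 0.0 km
Point 3: residuals ST-02 38.5, ST-03 37.1, ST-04 36.1 → max 38.5 km
Point 4: residuals ST-02 33.4, ST-03 1.4, ST-04 73.9 → max 73.9 km
Only Point 2 has all residuals ≈ 0.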